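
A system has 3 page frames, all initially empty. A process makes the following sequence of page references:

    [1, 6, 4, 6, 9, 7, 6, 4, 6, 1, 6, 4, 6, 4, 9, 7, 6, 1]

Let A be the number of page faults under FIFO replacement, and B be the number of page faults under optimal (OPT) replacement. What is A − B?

4

Under FIFO: F F F . F F F F . F . . . . F F F F → 12 faults.
Under OPT: F F F . F F . . . F . . . . F F . . → 8 faults.
A − B = 12 − 8 = 4.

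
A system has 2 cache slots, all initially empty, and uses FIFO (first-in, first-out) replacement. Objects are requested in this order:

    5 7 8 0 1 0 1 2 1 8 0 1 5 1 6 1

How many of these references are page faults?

5 → fault, frames {5}
7 → fault, frames {5,7}
8 → fault, evict 5, frames {7,8}
0 → fault, evict 7, frames {8,0}
1 → fault, evict 8, frames {0,1}
0 → hit
1 → hit
2 → fault, evict 0, frames {1,2}
1 → hit
8 → fault, evict 1, frames {2,8}
0 → fault, evict 2, frames {8,0}
1 → fault, evict 8, frames {0,1}
5 → fault, evict 0, frames {1,5}
1 → hit
6 → fault, evict 1, frames {5,6}
1 → fault, evict 5, frames {6,1}
Page faults: 12.

12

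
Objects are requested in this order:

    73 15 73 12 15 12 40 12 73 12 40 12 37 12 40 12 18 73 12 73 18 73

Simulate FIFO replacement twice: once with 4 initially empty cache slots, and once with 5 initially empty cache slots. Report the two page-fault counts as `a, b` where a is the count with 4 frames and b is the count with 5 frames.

4 frames: F F . F . . F . . . . . F . . . F F F . . . → 8 faults.
5 frames: F F . F . . F . . . . . F . . . F F . . . . → 7 faults.
7 < 8: adding a frame reduced faults, as is typical.

8, 7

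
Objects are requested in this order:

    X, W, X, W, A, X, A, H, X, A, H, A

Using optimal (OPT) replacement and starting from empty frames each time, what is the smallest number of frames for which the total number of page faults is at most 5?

f=1: 12 faults
f=2: 5 faults
f=3: 4 faults
f=4: 4 faults
Smallest f with faults ≤ 5 is 2.

2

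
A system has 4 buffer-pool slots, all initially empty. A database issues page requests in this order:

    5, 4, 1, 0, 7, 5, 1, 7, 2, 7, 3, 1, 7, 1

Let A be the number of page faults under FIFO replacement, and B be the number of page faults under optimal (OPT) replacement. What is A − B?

Under FIFO: F F F F F F . . F . F F F . → 10 faults.
Under OPT: F F F F F . . . F . F . . . → 7 faults.
A − B = 10 − 7 = 3.

3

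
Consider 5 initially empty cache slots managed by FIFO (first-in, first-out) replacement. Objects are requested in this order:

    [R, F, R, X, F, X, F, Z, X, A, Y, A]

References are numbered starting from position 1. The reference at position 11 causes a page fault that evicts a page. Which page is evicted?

R

pos 1: R → miss, frames {R}
pos 2: F → miss, frames {R,F}
pos 3: R → hit
pos 4: X → miss, frames {R,F,X}
pos 5: F → hit
pos 6: X → hit
pos 7: F → hit
pos 8: Z → miss, frames {R,F,X,Z}
pos 9: X → hit
pos 10: A → miss, frames {R,F,X,Z,A}
pos 11: Y → miss, evict R, frames {F,X,Z,A,Y}
At position 11, page R is evicted.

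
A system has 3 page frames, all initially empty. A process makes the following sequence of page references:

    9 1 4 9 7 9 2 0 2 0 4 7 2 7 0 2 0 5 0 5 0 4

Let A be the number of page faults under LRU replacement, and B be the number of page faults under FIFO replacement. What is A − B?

Under LRU: F F F . F . F F . . F F F . F . . F . . . F → 12 faults.
Under FIFO: F F F . F F F F . . F F F . F . . F . . . F → 13 faults.
A − B = 12 − 13 = -1.

-1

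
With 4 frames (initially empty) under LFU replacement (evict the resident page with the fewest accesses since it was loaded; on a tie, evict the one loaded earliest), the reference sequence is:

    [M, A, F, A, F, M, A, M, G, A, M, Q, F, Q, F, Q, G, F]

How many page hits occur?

12

M -> miss, frames {M}
A -> miss, frames {M,A}
F -> miss, frames {M,A,F}
A -> hit
F -> hit
M -> hit
A -> hit
M -> hit
G -> miss, frames {M,A,F,G}
A -> hit
M -> hit
Q -> miss, evict G, frames {M,A,F,Q}
F -> hit
Q -> hit
F -> hit
Q -> hit
G -> miss, evict Q, frames {M,A,F,G}
F -> hit
Hits: 12.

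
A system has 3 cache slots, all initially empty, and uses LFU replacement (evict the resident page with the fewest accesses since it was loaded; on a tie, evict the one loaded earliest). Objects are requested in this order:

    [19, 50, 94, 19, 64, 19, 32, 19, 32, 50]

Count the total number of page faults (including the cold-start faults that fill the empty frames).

19: miss, frames [19]
50: miss, frames [19, 50]
94: miss, frames [19, 50, 94]
19: hit
64: miss, evict 50, frames [19, 94, 64]
19: hit
32: miss, evict 94, frames [19, 64, 32]
19: hit
32: hit
50: miss, evict 64, frames [19, 32, 50]
Page faults: 6.

6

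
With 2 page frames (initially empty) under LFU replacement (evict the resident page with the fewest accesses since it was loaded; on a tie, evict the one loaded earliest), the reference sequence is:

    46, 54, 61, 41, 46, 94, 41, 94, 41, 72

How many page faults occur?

46: miss, frames {46}
54: miss, frames {46,54}
61: miss, evict 46, frames {54,61}
41: miss, evict 54, frames {61,41}
46: miss, evict 61, frames {41,46}
94: miss, evict 41, frames {46,94}
41: miss, evict 46, frames {94,41}
94: hit
41: hit
72: miss, evict 94, frames {41,72}
Page faults: 8.

8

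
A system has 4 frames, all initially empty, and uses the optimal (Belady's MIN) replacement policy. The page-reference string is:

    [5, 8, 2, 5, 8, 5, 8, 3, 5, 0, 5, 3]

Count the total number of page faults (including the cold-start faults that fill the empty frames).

5 -> miss, frames (5)
8 -> miss, frames (5 8)
2 -> miss, frames (5 8 2)
5 -> hit
8 -> hit
5 -> hit
8 -> hit
3 -> miss, frames (5 8 2 3)
5 -> hit
0 -> miss, evict 2, frames (5 8 3 0)
5 -> hit
3 -> hit
Page faults: 5.

5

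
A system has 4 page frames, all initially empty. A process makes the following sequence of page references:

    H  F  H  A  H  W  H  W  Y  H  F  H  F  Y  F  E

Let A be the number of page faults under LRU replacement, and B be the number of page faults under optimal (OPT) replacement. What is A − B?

1

Under LRU: F F . F . F . . F . F . . . . F → 7 faults.
Under OPT: F F . F . F . . F . . . . . . F → 6 faults.
A − B = 7 − 6 = 1.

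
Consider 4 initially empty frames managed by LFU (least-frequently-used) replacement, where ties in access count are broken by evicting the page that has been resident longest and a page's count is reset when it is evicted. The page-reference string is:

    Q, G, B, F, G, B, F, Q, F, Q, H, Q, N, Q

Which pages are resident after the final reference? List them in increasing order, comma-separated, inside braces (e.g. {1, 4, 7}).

{B, F, N, Q}

Q -> fault, frames {Q}
G -> fault, frames {Q,G}
B -> fault, frames {Q,G,B}
F -> fault, frames {Q,G,B,F}
G -> hit
B -> hit
F -> hit
Q -> hit
F -> hit
Q -> hit
H -> fault, evict G, frames {Q,B,F,H}
Q -> hit
N -> fault, evict H, frames {Q,B,F,N}
Q -> hit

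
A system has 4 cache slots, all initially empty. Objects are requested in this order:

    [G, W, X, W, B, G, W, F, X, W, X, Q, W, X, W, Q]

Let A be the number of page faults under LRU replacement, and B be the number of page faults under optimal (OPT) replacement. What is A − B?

Under LRU: F F F . F . . F F . . F . . . . → 7 faults.
Under OPT: F F F . F . . F . . . F . . . . → 6 faults.
A − B = 7 − 6 = 1.

1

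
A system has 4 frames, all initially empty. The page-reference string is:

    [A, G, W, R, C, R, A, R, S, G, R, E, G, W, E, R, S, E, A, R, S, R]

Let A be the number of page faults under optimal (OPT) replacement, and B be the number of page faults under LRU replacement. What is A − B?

Under OPT: F F F F F . . . F . . F . F . . . . F . . . → 9 faults.
Under LRU: F F F F F . F . F F . F . F . . F . F . . . → 12 faults.
A − B = 9 − 12 = -3.

-3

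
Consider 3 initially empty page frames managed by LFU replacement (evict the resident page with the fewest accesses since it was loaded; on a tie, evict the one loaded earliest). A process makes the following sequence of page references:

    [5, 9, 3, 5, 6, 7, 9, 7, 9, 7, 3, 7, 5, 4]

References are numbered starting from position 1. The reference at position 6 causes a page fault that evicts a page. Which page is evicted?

pos 1: 5 -> fault, frames {5}
pos 2: 9 -> fault, frames {5,9}
pos 3: 3 -> fault, frames {5,9,3}
pos 4: 5 -> hit
pos 5: 6 -> fault, evict 9, frames {5,3,6}
pos 6: 7 -> fault, evict 3, frames {5,6,7}
At position 6, page 3 is evicted.

3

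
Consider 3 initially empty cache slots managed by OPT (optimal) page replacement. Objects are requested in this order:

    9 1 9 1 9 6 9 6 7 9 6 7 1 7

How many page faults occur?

9 → fault, frames [9]
1 → fault, frames [9, 1]
9 → hit
1 → hit
9 → hit
6 → fault, frames [9, 1, 6]
9 → hit
6 → hit
7 → fault, evict 1, frames [9, 6, 7]
9 → hit
6 → hit
7 → hit
1 → fault, evict 6, frames [9, 7, 1]
7 → hit
Page faults: 5.

5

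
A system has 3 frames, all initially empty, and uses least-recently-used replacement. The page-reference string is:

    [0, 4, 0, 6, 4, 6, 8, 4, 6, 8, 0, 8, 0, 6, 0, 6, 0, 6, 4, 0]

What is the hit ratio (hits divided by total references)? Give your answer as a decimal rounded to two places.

0 → fault, frames [0]
4 → fault, frames [0, 4]
0 → hit
6 → fault, frames [4, 0, 6]
4 → hit
6 → hit
8 → fault, evict 0, frames [4, 6, 8]
4 → hit
6 → hit
8 → hit
0 → fault, evict 4, frames [6, 8, 0]
8 → hit
0 → hit
6 → hit
0 → hit
6 → hit
0 → hit
6 → hit
4 → fault, evict 8, frames [0, 6, 4]
0 → hit
Hits: 14 of 20 references → 14/20 = 0.7000.

0.70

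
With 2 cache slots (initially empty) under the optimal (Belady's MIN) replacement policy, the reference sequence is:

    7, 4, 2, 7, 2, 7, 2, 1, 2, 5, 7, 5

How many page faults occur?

6

7: fault, frames {7}
4: fault, frames {7,4}
2: fault, evict 4, frames {7,2}
7: hit
2: hit
7: hit
2: hit
1: fault, evict 7, frames {2,1}
2: hit
5: fault, evict 1, frames {2,5}
7: fault, evict 2, frames {5,7}
5: hit
Page faults: 6.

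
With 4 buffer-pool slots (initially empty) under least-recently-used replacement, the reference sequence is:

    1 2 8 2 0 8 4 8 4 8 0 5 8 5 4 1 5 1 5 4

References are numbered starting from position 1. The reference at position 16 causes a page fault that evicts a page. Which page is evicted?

0

pos 1: 1 -> miss, frames {1}
pos 2: 2 -> miss, frames {1,2}
pos 3: 8 -> miss, frames {1,2,8}
pos 4: 2 -> hit
pos 5: 0 -> miss, frames {1,8,2,0}
pos 6: 8 -> hit
pos 7: 4 -> miss, evict 1, frames {2,0,8,4}
pos 8: 8 -> hit
pos 9: 4 -> hit
pos 10: 8 -> hit
pos 11: 0 -> hit
pos 12: 5 -> miss, evict 2, frames {4,8,0,5}
pos 13: 8 -> hit
pos 14: 5 -> hit
pos 15: 4 -> hit
pos 16: 1 -> miss, evict 0, frames {8,5,4,1}
At position 16, page 0 is evicted.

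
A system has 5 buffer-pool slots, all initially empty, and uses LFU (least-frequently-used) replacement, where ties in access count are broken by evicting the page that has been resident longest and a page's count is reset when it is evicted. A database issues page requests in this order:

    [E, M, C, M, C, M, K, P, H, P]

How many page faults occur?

E -> fault, frames {E}
M -> fault, frames {E,M}
C -> fault, frames {E,M,C}
M -> hit
C -> hit
M -> hit
K -> fault, frames {E,M,C,K}
P -> fault, frames {E,M,C,K,P}
H -> fault, evict E, frames {M,C,K,P,H}
P -> hit
Page faults: 6.

6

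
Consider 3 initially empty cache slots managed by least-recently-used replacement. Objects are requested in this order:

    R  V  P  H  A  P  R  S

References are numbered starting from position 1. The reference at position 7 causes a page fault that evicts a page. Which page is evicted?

H

pos 1: R → miss, frames [R]
pos 2: V → miss, frames [R, V]
pos 3: P → miss, frames [R, V, P]
pos 4: H → miss, evict R, frames [V, P, H]
pos 5: A → miss, evict V, frames [P, H, A]
pos 6: P → hit
pos 7: R → miss, evict H, frames [A, P, R]
At position 7, page H is evicted.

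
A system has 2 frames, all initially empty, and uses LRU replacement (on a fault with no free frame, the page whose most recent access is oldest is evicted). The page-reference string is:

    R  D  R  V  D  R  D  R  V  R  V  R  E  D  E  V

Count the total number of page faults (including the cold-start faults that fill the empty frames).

9

R → miss, frames [R]
D → miss, frames [R, D]
R → hit
V → miss, evict D, frames [R, V]
D → miss, evict R, frames [V, D]
R → miss, evict V, frames [D, R]
D → hit
R → hit
V → miss, evict D, frames [R, V]
R → hit
V → hit
R → hit
E → miss, evict V, frames [R, E]
D → miss, evict R, frames [E, D]
E → hit
V → miss, evict D, frames [E, V]
Page faults: 9.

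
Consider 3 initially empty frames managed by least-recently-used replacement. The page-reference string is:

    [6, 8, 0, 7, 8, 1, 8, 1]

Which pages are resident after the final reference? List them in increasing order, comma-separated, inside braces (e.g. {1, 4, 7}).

{1, 7, 8}

6: miss, frames {6}
8: miss, frames {6,8}
0: miss, frames {6,8,0}
7: miss, evict 6, frames {8,0,7}
8: hit
1: miss, evict 0, frames {7,8,1}
8: hit
1: hit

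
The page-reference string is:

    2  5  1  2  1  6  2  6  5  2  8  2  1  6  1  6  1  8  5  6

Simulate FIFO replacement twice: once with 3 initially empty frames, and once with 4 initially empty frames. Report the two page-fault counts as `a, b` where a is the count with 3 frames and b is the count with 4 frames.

10, 7

3 frames: F F F . . F F . F . F . F F . . . . F . → 10 faults.
4 frames: F F F . . F . . . . F F . . . . . . F . → 7 faults.
7 < 10: adding a frame reduced faults, as is typical.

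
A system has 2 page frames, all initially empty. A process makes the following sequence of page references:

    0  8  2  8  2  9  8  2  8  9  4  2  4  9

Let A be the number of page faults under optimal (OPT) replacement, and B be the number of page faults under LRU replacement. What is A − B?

-2

Under OPT: F F F . . F . F . F F . . F → 8 faults.
Under LRU: F F F . . F F F . F F F . F → 10 faults.
A − B = 8 − 10 = -2.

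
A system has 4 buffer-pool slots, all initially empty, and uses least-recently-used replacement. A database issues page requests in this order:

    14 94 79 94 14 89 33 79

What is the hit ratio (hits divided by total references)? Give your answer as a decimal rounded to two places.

14: miss, frames {14}
94: miss, frames {14,94}
79: miss, frames {14,94,79}
94: hit
14: hit
89: miss, frames {79,94,14,89}
33: miss, evict 79, frames {94,14,89,33}
79: miss, evict 94, frames {14,89,33,79}
Hits: 2 of 8 references → 2/8 = 0.2500.

0.25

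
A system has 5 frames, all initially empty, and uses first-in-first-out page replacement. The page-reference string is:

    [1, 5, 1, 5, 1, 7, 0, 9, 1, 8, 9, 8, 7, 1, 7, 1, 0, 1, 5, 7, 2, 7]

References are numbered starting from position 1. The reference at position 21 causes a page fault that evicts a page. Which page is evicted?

9

pos 1: 1: miss, frames {1}
pos 2: 5: miss, frames {1,5}
pos 3: 1: hit
pos 4: 5: hit
pos 5: 1: hit
pos 6: 7: miss, frames {1,5,7}
pos 7: 0: miss, frames {1,5,7,0}
pos 8: 9: miss, frames {1,5,7,0,9}
pos 9: 1: hit
pos 10: 8: miss, evict 1, frames {5,7,0,9,8}
pos 11: 9: hit
pos 12: 8: hit
pos 13: 7: hit
pos 14: 1: miss, evict 5, frames {7,0,9,8,1}
pos 15: 7: hit
pos 16: 1: hit
pos 17: 0: hit
pos 18: 1: hit
pos 19: 5: miss, evict 7, frames {0,9,8,1,5}
pos 20: 7: miss, evict 0, frames {9,8,1,5,7}
pos 21: 2: miss, evict 9, frames {8,1,5,7,2}
At position 21, page 9 is evicted.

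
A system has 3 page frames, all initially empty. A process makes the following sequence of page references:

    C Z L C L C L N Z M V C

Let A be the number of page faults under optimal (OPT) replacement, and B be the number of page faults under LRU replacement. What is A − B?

-2

Under OPT: F F F . . . . F . F F . → 6 faults.
Under LRU: F F F . . . . F F F F F → 8 faults.
A − B = 6 − 8 = -2.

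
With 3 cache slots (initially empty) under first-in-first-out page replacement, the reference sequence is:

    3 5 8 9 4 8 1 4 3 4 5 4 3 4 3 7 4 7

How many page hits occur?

3: miss, frames [3]
5: miss, frames [3, 5]
8: miss, frames [3, 5, 8]
9: miss, evict 3, frames [5, 8, 9]
4: miss, evict 5, frames [8, 9, 4]
8: hit
1: miss, evict 8, frames [9, 4, 1]
4: hit
3: miss, evict 9, frames [4, 1, 3]
4: hit
5: miss, evict 4, frames [1, 3, 5]
4: miss, evict 1, frames [3, 5, 4]
3: hit
4: hit
3: hit
7: miss, evict 3, frames [5, 4, 7]
4: hit
7: hit
Hits: 8.

8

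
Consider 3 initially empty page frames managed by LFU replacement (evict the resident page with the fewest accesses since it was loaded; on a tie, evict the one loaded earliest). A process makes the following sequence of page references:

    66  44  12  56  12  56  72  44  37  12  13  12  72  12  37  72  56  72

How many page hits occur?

7

66: fault, frames {66}
44: fault, frames {66,44}
12: fault, frames {66,44,12}
56: fault, evict 66, frames {44,12,56}
12: hit
56: hit
72: fault, evict 44, frames {12,56,72}
44: fault, evict 72, frames {12,56,44}
37: fault, evict 44, frames {12,56,37}
12: hit
13: fault, evict 37, frames {12,56,13}
12: hit
72: fault, evict 13, frames {12,56,72}
12: hit
37: fault, evict 72, frames {12,56,37}
72: fault, evict 37, frames {12,56,72}
56: hit
72: hit
Hits: 7.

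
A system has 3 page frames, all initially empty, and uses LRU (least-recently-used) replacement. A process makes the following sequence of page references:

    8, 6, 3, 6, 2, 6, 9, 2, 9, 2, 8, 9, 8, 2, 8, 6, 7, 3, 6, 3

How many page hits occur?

11

8 → miss, frames [8]
6 → miss, frames [8, 6]
3 → miss, frames [8, 6, 3]
6 → hit
2 → miss, evict 8, frames [3, 6, 2]
6 → hit
9 → miss, evict 3, frames [2, 6, 9]
2 → hit
9 → hit
2 → hit
8 → miss, evict 6, frames [9, 2, 8]
9 → hit
8 → hit
2 → hit
8 → hit
6 → miss, evict 9, frames [2, 8, 6]
7 → miss, evict 2, frames [8, 6, 7]
3 → miss, evict 8, frames [6, 7, 3]
6 → hit
3 → hit
Hits: 11.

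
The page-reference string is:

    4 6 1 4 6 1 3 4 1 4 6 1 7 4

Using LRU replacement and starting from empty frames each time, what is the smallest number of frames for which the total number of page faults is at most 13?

2

f=1: 14 faults
f=2: 13 faults
f=3: 8 faults
f=4: 5 faults
f=5: 5 faults
Smallest f with faults ≤ 13 is 2.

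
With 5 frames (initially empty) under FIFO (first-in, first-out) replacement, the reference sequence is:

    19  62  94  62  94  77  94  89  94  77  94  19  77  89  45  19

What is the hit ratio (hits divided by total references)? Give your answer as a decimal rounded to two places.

19 -> fault, frames (19)
62 -> fault, frames (19 62)
94 -> fault, frames (19 62 94)
62 -> hit
94 -> hit
77 -> fault, frames (19 62 94 77)
94 -> hit
89 -> fault, frames (19 62 94 77 89)
94 -> hit
77 -> hit
94 -> hit
19 -> hit
77 -> hit
89 -> hit
45 -> fault, evict 19, frames (62 94 77 89 45)
19 -> fault, evict 62, frames (94 77 89 45 19)
Hits: 9 of 16 references → 9/16 = 0.5625.

0.56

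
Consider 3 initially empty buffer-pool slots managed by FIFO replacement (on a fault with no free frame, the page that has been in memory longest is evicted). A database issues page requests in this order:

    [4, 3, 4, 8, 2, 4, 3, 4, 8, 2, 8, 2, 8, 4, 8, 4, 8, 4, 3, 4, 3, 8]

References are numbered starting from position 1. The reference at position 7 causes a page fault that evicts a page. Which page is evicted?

8

pos 1: 4: fault, frames {4}
pos 2: 3: fault, frames {4,3}
pos 3: 4: hit
pos 4: 8: fault, frames {4,3,8}
pos 5: 2: fault, evict 4, frames {3,8,2}
pos 6: 4: fault, evict 3, frames {8,2,4}
pos 7: 3: fault, evict 8, frames {2,4,3}
At position 7, page 8 is evicted.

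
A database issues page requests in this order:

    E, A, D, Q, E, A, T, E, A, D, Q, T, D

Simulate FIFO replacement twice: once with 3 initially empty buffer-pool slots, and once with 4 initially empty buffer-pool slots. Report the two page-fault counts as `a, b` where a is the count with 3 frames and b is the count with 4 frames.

9, 10

3 frames: F F F F F F F . . F F . . → 9 faults.
4 frames: F F F F . . F F F F F F . → 10 faults.
10 > 9: adding a frame increased faults — Belady's anomaly.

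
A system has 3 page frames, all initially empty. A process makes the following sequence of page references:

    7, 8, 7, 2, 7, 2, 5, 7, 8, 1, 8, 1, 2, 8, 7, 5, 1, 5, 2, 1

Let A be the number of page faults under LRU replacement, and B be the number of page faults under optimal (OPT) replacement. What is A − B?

3

Under LRU: F F . F . . F . F F . . F . F F F . F . → 11 faults.
Under OPT: F F . F . . F . . F . . F . . F F . . . → 8 faults.
A − B = 11 − 8 = 3.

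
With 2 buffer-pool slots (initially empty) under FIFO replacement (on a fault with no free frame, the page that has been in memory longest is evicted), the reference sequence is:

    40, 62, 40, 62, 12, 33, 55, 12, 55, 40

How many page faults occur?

7

40 -> miss, frames {40}
62 -> miss, frames {40,62}
40 -> hit
62 -> hit
12 -> miss, evict 40, frames {62,12}
33 -> miss, evict 62, frames {12,33}
55 -> miss, evict 12, frames {33,55}
12 -> miss, evict 33, frames {55,12}
55 -> hit
40 -> miss, evict 55, frames {12,40}
Page faults: 7.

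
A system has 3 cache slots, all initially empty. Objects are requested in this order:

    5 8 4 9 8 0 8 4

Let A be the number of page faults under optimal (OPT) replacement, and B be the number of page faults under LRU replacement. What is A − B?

-1

Under OPT: F F F F . F . . → 5 faults.
Under LRU: F F F F . F . F → 6 faults.
A − B = 5 − 6 = -1.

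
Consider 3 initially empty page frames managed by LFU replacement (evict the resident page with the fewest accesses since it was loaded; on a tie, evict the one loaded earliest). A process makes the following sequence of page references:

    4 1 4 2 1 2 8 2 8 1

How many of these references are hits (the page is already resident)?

6

4 → miss, frames [4]
1 → miss, frames [4, 1]
4 → hit
2 → miss, frames [4, 1, 2]
1 → hit
2 → hit
8 → miss, evict 4, frames [1, 2, 8]
2 → hit
8 → hit
1 → hit
Hits: 6.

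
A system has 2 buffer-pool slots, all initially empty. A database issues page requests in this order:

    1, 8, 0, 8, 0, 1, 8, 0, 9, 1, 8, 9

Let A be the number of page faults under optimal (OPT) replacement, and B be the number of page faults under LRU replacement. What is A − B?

Under OPT: F F F . . F . F F . F . → 7 faults.
Under LRU: F F F . . F F F F F F F → 10 faults.
A − B = 7 − 10 = -3.

-3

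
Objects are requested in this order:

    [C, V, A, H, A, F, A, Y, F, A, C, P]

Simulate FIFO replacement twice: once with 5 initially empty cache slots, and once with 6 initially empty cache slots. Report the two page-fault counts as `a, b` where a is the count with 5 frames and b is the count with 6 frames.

5 frames: F F F F . F . F . . F F → 8 faults.
6 frames: F F F F . F . F . . . F → 7 faults.
7 < 8: adding a frame reduced faults, as is typical.

8, 7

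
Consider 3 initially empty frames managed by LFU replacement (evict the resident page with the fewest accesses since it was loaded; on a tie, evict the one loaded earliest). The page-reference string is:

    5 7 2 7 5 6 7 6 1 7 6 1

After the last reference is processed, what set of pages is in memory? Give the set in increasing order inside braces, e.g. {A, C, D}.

5 → miss, frames {5}
7 → miss, frames {5,7}
2 → miss, frames {5,7,2}
7 → hit
5 → hit
6 → miss, evict 2, frames {5,7,6}
7 → hit
6 → hit
1 → miss, evict 5, frames {7,6,1}
7 → hit
6 → hit
1 → hit

{1, 6, 7}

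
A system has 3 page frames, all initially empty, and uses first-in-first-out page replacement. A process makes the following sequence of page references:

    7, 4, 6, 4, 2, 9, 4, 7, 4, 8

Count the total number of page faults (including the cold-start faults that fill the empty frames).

7 → miss, frames (7)
4 → miss, frames (7 4)
6 → miss, frames (7 4 6)
4 → hit
2 → miss, evict 7, frames (4 6 2)
9 → miss, evict 4, frames (6 2 9)
4 → miss, evict 6, frames (2 9 4)
7 → miss, evict 2, frames (9 4 7)
4 → hit
8 → miss, evict 9, frames (4 7 8)
Page faults: 8.

8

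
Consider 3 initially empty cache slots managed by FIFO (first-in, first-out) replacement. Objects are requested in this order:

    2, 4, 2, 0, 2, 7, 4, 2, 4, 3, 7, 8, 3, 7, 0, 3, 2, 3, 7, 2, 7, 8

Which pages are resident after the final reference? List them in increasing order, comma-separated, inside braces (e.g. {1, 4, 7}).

2: fault, frames (2)
4: fault, frames (2 4)
2: hit
0: fault, frames (2 4 0)
2: hit
7: fault, evict 2, frames (4 0 7)
4: hit
2: fault, evict 4, frames (0 7 2)
4: fault, evict 0, frames (7 2 4)
3: fault, evict 7, frames (2 4 3)
7: fault, evict 2, frames (4 3 7)
8: fault, evict 4, frames (3 7 8)
3: hit
7: hit
0: fault, evict 3, frames (7 8 0)
3: fault, evict 7, frames (8 0 3)
2: fault, evict 8, frames (0 3 2)
3: hit
7: fault, evict 0, frames (3 2 7)
2: hit
7: hit
8: fault, evict 3, frames (2 7 8)

{2, 7, 8}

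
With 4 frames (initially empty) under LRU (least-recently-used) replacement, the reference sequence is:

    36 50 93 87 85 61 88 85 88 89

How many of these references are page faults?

8

36 -> fault, frames (36)
50 -> fault, frames (36 50)
93 -> fault, frames (36 50 93)
87 -> fault, frames (36 50 93 87)
85 -> fault, evict 36, frames (50 93 87 85)
61 -> fault, evict 50, frames (93 87 85 61)
88 -> fault, evict 93, frames (87 85 61 88)
85 -> hit
88 -> hit
89 -> fault, evict 87, frames (61 85 88 89)
Page faults: 8.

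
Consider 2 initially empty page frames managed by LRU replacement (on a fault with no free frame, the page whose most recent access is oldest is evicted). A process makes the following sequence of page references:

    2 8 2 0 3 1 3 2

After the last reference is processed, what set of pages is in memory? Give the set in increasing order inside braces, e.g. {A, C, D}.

{2, 3}

2 → fault, frames {2}
8 → fault, frames {2,8}
2 → hit
0 → fault, evict 8, frames {2,0}
3 → fault, evict 2, frames {0,3}
1 → fault, evict 0, frames {3,1}
3 → hit
2 → fault, evict 1, frames {3,2}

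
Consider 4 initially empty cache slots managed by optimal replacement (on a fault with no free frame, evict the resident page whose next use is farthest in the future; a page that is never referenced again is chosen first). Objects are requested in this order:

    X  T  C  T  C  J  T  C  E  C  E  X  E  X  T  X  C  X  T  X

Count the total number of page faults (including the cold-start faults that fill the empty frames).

X -> fault, frames (X)
T -> fault, frames (X T)
C -> fault, frames (X T C)
T -> hit
C -> hit
J -> fault, frames (X T C J)
T -> hit
C -> hit
E -> fault, evict J, frames (X T C E)
C -> hit
E -> hit
X -> hit
E -> hit
X -> hit
T -> hit
X -> hit
C -> hit
X -> hit
T -> hit
X -> hit
Page faults: 5.

5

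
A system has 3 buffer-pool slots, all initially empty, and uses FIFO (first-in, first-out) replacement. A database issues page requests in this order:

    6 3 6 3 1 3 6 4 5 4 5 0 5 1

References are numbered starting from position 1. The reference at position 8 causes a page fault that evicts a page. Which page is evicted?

6

pos 1: 6: miss, frames (6)
pos 2: 3: miss, frames (6 3)
pos 3: 6: hit
pos 4: 3: hit
pos 5: 1: miss, frames (6 3 1)
pos 6: 3: hit
pos 7: 6: hit
pos 8: 4: miss, evict 6, frames (3 1 4)
At position 8, page 6 is evicted.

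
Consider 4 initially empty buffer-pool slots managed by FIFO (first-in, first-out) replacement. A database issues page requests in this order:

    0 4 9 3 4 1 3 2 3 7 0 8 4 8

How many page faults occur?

10

0 → miss, frames {0}
4 → miss, frames {0,4}
9 → miss, frames {0,4,9}
3 → miss, frames {0,4,9,3}
4 → hit
1 → miss, evict 0, frames {4,9,3,1}
3 → hit
2 → miss, evict 4, frames {9,3,1,2}
3 → hit
7 → miss, evict 9, frames {3,1,2,7}
0 → miss, evict 3, frames {1,2,7,0}
8 → miss, evict 1, frames {2,7,0,8}
4 → miss, evict 2, frames {7,0,8,4}
8 → hit
Page faults: 10.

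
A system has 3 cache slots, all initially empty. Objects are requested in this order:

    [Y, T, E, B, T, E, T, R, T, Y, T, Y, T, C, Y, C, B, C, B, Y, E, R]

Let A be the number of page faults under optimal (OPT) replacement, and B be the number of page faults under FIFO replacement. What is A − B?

-2

Under OPT: F F F F . . . F . F . . . F . . . . . . F F → 9 faults.
Under FIFO: F F F F . . . F F F . . . F . . F . . . F F → 11 faults.
A − B = 9 − 11 = -2.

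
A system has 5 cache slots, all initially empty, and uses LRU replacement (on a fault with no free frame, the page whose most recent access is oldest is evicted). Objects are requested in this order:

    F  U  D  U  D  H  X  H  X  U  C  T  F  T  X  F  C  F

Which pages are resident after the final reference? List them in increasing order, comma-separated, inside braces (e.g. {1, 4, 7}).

{C, F, T, U, X}

F: fault, frames (F)
U: fault, frames (F U)
D: fault, frames (F U D)
U: hit
D: hit
H: fault, frames (F U D H)
X: fault, frames (F U D H X)
H: hit
X: hit
U: hit
C: fault, evict F, frames (D H X U C)
T: fault, evict D, frames (H X U C T)
F: fault, evict H, frames (X U C T F)
T: hit
X: hit
F: hit
C: hit
F: hit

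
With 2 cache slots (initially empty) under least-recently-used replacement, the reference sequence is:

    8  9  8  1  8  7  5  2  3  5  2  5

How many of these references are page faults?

8: fault, frames [8]
9: fault, frames [8, 9]
8: hit
1: fault, evict 9, frames [8, 1]
8: hit
7: fault, evict 1, frames [8, 7]
5: fault, evict 8, frames [7, 5]
2: fault, evict 7, frames [5, 2]
3: fault, evict 5, frames [2, 3]
5: fault, evict 2, frames [3, 5]
2: fault, evict 3, frames [5, 2]
5: hit
Page faults: 9.

9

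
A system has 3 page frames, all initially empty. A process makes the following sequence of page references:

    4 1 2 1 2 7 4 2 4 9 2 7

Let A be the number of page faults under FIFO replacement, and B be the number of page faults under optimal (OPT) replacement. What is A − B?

Under FIFO: F F F . . F F . . F F F → 8 faults.
Under OPT: F F F . . F . . . F . . → 5 faults.
A − B = 8 − 5 = 3.

3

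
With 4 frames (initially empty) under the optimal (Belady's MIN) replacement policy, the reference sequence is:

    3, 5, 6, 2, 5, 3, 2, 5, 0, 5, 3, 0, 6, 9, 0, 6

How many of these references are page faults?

3 -> fault, frames [3]
5 -> fault, frames [3, 5]
6 -> fault, frames [3, 5, 6]
2 -> fault, frames [3, 5, 6, 2]
5 -> hit
3 -> hit
2 -> hit
5 -> hit
0 -> fault, evict 2, frames [3, 5, 6, 0]
5 -> hit
3 -> hit
0 -> hit
6 -> hit
9 -> fault, evict 5, frames [3, 6, 0, 9]
0 -> hit
6 -> hit
Page faults: 6.

6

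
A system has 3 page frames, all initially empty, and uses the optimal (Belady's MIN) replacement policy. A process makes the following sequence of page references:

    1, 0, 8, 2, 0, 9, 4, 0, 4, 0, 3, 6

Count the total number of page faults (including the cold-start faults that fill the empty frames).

1 → miss, frames {1}
0 → miss, frames {1,0}
8 → miss, frames {1,0,8}
2 → miss, evict 8, frames {1,0,2}
0 → hit
9 → miss, evict 2, frames {1,0,9}
4 → miss, evict 9, frames {1,0,4}
0 → hit
4 → hit
0 → hit
3 → miss, evict 4, frames {1,0,3}
6 → miss, evict 3, frames {1,0,6}
Page faults: 8.

8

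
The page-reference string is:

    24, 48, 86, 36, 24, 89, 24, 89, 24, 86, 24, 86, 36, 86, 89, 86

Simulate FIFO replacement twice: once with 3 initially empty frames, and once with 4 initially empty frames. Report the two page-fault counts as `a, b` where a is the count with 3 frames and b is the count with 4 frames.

3 frames: F F F F F F . . . F . . F . . . → 8 faults.
4 frames: F F F F . F F . . . . . . . . . → 6 faults.
6 < 8: adding a frame reduced faults, as is typical.

8, 6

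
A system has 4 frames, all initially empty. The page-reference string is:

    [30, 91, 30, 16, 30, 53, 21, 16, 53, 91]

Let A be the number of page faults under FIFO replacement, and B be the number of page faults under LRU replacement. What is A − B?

Under FIFO: F F . F . F F . . . → 5 faults.
Under LRU: F F . F . F F . . F → 6 faults.
A − B = 5 − 6 = -1.

-1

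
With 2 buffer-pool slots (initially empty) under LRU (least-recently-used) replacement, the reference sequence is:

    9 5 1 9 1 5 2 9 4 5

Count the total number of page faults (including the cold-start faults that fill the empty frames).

9

9 → miss, frames [9]
5 → miss, frames [9, 5]
1 → miss, evict 9, frames [5, 1]
9 → miss, evict 5, frames [1, 9]
1 → hit
5 → miss, evict 9, frames [1, 5]
2 → miss, evict 1, frames [5, 2]
9 → miss, evict 5, frames [2, 9]
4 → miss, evict 2, frames [9, 4]
5 → miss, evict 9, frames [4, 5]
Page faults: 9.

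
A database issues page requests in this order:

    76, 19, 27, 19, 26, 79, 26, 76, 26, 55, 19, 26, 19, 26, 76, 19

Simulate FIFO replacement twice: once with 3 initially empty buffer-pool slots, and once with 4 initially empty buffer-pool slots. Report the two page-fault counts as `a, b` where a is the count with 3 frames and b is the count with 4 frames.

10, 9

3 frames: F F F . F F . F . F F F . . F . → 10 faults.
4 frames: F F F . F F . F . F F F . . . . → 9 faults.
9 < 10: adding a frame reduced faults, as is typical.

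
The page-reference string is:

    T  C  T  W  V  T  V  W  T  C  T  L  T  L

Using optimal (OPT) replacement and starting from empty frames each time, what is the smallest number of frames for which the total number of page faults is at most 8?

2

f=1: 14 faults
f=2: 7 faults
f=3: 6 faults
f=4: 5 faults
f=5: 5 faults
Smallest f with faults ≤ 8 is 2.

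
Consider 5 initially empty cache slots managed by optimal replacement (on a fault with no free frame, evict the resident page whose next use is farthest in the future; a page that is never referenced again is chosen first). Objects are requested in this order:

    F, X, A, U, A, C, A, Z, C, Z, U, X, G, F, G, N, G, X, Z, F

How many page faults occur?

8

F -> fault, frames (F)
X -> fault, frames (F X)
A -> fault, frames (F X A)
U -> fault, frames (F X A U)
A -> hit
C -> fault, frames (F X A U C)
A -> hit
Z -> fault, evict A, frames (F X U C Z)
C -> hit
Z -> hit
U -> hit
X -> hit
G -> fault, evict C, frames (F X U Z G)
F -> hit
G -> hit
N -> fault, evict U, frames (F X Z G N)
G -> hit
X -> hit
Z -> hit
F -> hit
Page faults: 8.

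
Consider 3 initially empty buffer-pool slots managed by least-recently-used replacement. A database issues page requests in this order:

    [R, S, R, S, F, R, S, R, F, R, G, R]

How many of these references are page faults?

4

R -> miss, frames [R]
S -> miss, frames [R, S]
R -> hit
S -> hit
F -> miss, frames [R, S, F]
R -> hit
S -> hit
R -> hit
F -> hit
R -> hit
G -> miss, evict S, frames [F, R, G]
R -> hit
Page faults: 4.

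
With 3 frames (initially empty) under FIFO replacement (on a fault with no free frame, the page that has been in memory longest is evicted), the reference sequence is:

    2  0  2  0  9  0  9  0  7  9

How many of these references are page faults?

4

2 -> fault, frames (2)
0 -> fault, frames (2 0)
2 -> hit
0 -> hit
9 -> fault, frames (2 0 9)
0 -> hit
9 -> hit
0 -> hit
7 -> fault, evict 2, frames (0 9 7)
9 -> hit
Page faults: 4.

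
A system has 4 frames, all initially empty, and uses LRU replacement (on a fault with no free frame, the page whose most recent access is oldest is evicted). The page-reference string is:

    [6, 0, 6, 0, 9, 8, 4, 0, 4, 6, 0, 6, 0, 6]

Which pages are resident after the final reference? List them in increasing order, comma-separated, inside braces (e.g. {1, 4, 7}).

6 -> fault, frames {6}
0 -> fault, frames {6,0}
6 -> hit
0 -> hit
9 -> fault, frames {6,0,9}
8 -> fault, frames {6,0,9,8}
4 -> fault, evict 6, frames {0,9,8,4}
0 -> hit
4 -> hit
6 -> fault, evict 9, frames {8,0,4,6}
0 -> hit
6 -> hit
0 -> hit
6 -> hit

{0, 4, 6, 8}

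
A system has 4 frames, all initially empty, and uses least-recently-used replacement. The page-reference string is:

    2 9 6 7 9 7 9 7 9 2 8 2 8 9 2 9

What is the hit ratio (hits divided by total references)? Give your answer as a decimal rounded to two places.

0.69

2: fault, frames [2]
9: fault, frames [2, 9]
6: fault, frames [2, 9, 6]
7: fault, frames [2, 9, 6, 7]
9: hit
7: hit
9: hit
7: hit
9: hit
2: hit
8: fault, evict 6, frames [7, 9, 2, 8]
2: hit
8: hit
9: hit
2: hit
9: hit
Hits: 11 of 16 references → 11/16 = 0.6875.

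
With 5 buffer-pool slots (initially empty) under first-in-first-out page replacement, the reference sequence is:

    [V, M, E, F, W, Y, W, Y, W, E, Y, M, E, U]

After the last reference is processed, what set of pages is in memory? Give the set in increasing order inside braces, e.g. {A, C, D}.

V → miss, frames (V)
M → miss, frames (V M)
E → miss, frames (V M E)
F → miss, frames (V M E F)
W → miss, frames (V M E F W)
Y → miss, evict V, frames (M E F W Y)
W → hit
Y → hit
W → hit
E → hit
Y → hit
M → hit
E → hit
U → miss, evict M, frames (E F W Y U)

{E, F, U, W, Y}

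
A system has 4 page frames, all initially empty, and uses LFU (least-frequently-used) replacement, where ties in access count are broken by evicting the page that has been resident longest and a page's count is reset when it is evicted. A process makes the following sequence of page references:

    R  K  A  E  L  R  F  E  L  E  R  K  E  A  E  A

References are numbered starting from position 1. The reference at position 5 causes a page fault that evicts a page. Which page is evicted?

pos 1: R -> miss, frames [R]
pos 2: K -> miss, frames [R, K]
pos 3: A -> miss, frames [R, K, A]
pos 4: E -> miss, frames [R, K, A, E]
pos 5: L -> miss, evict R, frames [K, A, E, L]
At position 5, page R is evicted.

R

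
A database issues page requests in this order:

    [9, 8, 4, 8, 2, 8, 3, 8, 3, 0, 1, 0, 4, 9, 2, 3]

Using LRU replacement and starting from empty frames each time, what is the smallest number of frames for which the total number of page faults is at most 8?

f=1: 16 faults
f=2: 11 faults
f=3: 11 faults
f=4: 11 faults
f=5: 11 faults
f=6: 9 faults
f=7: 7 faults
Smallest f with faults ≤ 8 is 7.

7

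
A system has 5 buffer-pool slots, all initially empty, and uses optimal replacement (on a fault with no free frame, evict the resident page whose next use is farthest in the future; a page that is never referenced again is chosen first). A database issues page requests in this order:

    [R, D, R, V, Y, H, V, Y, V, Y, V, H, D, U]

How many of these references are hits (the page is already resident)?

R: fault, frames {R}
D: fault, frames {R,D}
R: hit
V: fault, frames {R,D,V}
Y: fault, frames {R,D,V,Y}
H: fault, frames {R,D,V,Y,H}
V: hit
Y: hit
V: hit
Y: hit
V: hit
H: hit
D: hit
U: fault, evict H, frames {R,D,V,Y,U}
Hits: 8.

8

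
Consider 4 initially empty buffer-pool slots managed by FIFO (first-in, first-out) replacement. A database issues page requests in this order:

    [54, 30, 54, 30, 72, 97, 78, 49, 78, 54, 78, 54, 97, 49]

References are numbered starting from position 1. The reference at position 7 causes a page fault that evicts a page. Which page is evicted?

pos 1: 54 -> fault, frames {54}
pos 2: 30 -> fault, frames {54,30}
pos 3: 54 -> hit
pos 4: 30 -> hit
pos 5: 72 -> fault, frames {54,30,72}
pos 6: 97 -> fault, frames {54,30,72,97}
pos 7: 78 -> fault, evict 54, frames {30,72,97,78}
At position 7, page 54 is evicted.

54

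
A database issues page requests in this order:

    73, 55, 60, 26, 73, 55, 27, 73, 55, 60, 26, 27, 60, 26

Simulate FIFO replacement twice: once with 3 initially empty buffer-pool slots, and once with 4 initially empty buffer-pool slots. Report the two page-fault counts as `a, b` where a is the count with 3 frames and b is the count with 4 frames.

9, 10

3 frames: F F F F F F F . . F F . . . → 9 faults.
4 frames: F F F F . . F F F F F F . . → 10 faults.
10 > 9: adding a frame increased faults — Belady's anomaly.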